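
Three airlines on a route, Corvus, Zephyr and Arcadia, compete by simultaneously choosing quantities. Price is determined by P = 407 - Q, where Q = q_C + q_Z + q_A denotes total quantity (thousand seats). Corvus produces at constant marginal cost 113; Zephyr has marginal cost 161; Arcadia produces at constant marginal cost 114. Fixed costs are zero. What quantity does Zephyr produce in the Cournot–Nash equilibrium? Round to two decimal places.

Corvus's profit: π_C = (407 - Q)q_C - (113q_C). Setting ∂π_C/∂q_C = 0: 294 - 2q_C - (q_Z + q_A) = 0.
Zephyr's first-order condition: 246 - 2q_Z - (q_C + q_A) = 0.
Arcadia's profit: π_A = (407 - Q)q_A - (114q_A). Setting ∂π_A/∂q_A = 0: 293 - 2q_A - (q_C + q_Z) = 0.
Summing all 3 equations gives 833 − 4Q = 0, hence Q = 833/4.
Back-substituting: q_C = (294 − 833/4) = 343/4, q_Z = (246 − 833/4) = 151/4, q_A = (293 − 833/4) = 339/4.

37.75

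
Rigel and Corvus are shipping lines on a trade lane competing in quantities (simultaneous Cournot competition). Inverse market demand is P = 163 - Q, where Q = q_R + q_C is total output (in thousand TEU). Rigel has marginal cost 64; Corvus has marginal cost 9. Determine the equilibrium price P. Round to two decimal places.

Rigel's profit: π_R = (163 - Q)q_R - (64q_R). Setting ∂π_R/∂q_R = 0: 99 - 2q_R - (q_C) = 0.
Corvus's first-order condition: 154 - 2q_C - (q_R) = 0.
So q_R = (99 - q_C)/2 and q_C = (154 - q_R)/2.
Solving the pair: q_R = 44/3, q_C = 209/3.
Total output Q = 253/3, so price P = 163 - 253/3 = 236/3.

78.67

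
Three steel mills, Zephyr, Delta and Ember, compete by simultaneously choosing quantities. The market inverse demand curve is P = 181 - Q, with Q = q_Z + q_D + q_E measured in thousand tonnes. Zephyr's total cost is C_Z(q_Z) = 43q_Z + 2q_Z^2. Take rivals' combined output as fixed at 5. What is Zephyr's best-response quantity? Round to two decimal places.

22.17

With rivals' combined output fixed at 5, Zephyr's profit is π_Z = (181 - 5 - q_Z)q_Z - (43q_Z + 2q_Z²) = (176 - q_Z)q_Z - (43q_Z + 2q_Z²).
∂π_Z/∂q_Z = 133 - 6q_Z = 0, so q_Z = 133/6.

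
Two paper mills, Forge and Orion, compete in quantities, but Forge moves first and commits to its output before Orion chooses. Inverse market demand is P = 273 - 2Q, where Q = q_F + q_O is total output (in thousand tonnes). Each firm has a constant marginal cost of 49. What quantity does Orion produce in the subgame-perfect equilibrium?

The follower Orion best-responds to any q_F: π_O = (273 - 2Q)q_O - 49q_O.
∂π_O/∂q_O = 224 - 2q_F - 4q_O = 0 gives the reaction function q_O = (224 - 2q_F)/4.
The leader anticipates this reaction. Substituting into P = 273 - 2Q gives P = 161 - q_F, so π_F = (161 - q_F)q_F - 49q_F.
Leader FOC: 112 - 2q_F = 0, so q_F = 56.
Then q_O = (224 - 2·56)/4 = 28.

28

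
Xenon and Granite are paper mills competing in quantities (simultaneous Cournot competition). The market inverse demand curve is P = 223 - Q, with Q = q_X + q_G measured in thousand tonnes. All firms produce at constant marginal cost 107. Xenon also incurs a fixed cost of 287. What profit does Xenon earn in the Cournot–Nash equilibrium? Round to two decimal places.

1208.11

A representative firm's profit is π_i = q_i(223 - Q) - 107q_i.
First-order condition (treating rivals' output as given): 116 - 2q_i - q_j = 0.
With identical firms every q_j equals q_i, so q_j = q_i and 116 = 3q_i, giving q_i = 116/3.
Price P = 223 - 232/3 = 437/3.
Xenon's profit: (437/3 - 107)·(116/3) - 287 = 1208.1111.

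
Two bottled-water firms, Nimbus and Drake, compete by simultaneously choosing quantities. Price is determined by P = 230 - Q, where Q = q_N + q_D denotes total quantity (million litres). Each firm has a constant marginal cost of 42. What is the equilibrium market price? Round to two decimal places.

104.67

Each firm earns π_i = (230 - Q)q_i - 42q_i.
Setting ∂π_i/∂q_i = 0 with rivals' quantities fixed: 188 - 2q_i - q_j = 0.
With identical firms every q_j equals q_i, so q_j = q_i and 188 = 3q_i, giving q_i = 188/3.
Total output Q = 376/3, so price P = 230 - 376/3 = 314/3.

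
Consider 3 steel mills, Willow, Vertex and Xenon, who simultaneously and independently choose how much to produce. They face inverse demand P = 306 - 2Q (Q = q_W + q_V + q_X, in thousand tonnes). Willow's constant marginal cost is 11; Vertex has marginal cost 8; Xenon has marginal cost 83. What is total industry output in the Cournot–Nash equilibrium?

102

Willow's profit: π_W = (306 - 2Q)q_W - (11q_W). Setting ∂π_W/∂q_W = 0: 295 - 4q_W - 2(q_V + q_X) = 0.
Vertex's first-order condition: 298 - 4q_V - 2(q_W + q_X) = 0.
Xenon's profit: π_X = (306 - 2Q)q_X - (83q_X). Setting ∂π_X/∂q_X = 0: 223 - 4q_X - 2(q_W + q_V) = 0.
Summing all 3 equations gives 816 − 8Q = 0, hence Q = 102.
Back-substituting: q_W = (295 − 204)/2 = 91/2, q_V = (298 − 204)/2 = 47, q_X = (223 − 204)/2 = 19/2.
Total output Q = 91/2 + 47 + 19/2 = 102.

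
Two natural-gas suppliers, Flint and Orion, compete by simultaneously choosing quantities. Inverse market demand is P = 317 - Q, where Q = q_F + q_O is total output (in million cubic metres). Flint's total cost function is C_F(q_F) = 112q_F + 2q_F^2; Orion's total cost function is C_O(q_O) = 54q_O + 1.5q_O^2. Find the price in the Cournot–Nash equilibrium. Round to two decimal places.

Flint's profit: π_F = (317 - Q)q_F - (112q_F + 2q_F²). Setting ∂π_F/∂q_F = 0: 205 - 6q_F - (q_O) = 0.
Orion's profit: π_O = (317 - Q)q_O - (54q_O + (3/2)q_O²). Setting ∂π_O/∂q_O = 0: 263 - 5q_O - (q_F) = 0.
Rearranging gives the reaction functions q_F = (205 - q_O)/6 and q_O = (263 - q_F)/5.
Substituting one into the other gives q_F = 762/29 and q_O = 1373/29.
Total output Q = 73.6207, so price P = 317 - 73.6207 = 243.3793.

243.38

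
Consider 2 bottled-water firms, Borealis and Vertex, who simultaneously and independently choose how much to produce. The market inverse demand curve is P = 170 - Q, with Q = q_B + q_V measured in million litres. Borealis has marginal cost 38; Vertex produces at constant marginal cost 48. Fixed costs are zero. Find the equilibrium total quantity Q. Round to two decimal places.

Borealis's profit: π_B = (170 - Q)q_B - (38q_B). Setting ∂π_B/∂q_B = 0: 132 - 2q_B - (q_V) = 0.
Vertex's profit: π_V = (170 - Q)q_V - (48q_V). Setting ∂π_V/∂q_V = 0: 122 - 2q_V - (q_B) = 0.
Best responses: q_B = (132 - q_V)/2, q_V = (122 - q_B)/2.
Substituting one into the other gives q_B = 142/3 and q_V = 112/3.
Total output Q = 142/3 + 112/3 = 254/3.

84.67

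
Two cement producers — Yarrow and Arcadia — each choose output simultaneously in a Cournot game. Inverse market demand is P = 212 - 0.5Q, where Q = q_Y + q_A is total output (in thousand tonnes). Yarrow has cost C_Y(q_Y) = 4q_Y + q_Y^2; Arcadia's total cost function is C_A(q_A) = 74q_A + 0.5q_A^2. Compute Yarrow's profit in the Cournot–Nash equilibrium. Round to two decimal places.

Yarrow's profit: π_Y = (212 - 0.5Q)q_Y - (4q_Y + q_Y²). Setting ∂π_Y/∂q_Y = 0: 208 - 3q_Y - (1/2)(q_A) = 0.
Arcadia's profit: π_A = (212 - 0.5Q)q_A - (74q_A + (1/2)q_A²). Setting ∂π_A/∂q_A = 0: 138 - 2q_A - (1/2)(q_Y) = 0.
Best responses: q_Y = (208 - (1/2)q_A)/3, q_A = (138 - (1/2)q_Y)/2.
Substituting one into the other gives q_Y = 1388/23 and q_A = 1240/23.
Price P = 212 - (1/2)·114.2609 = 154.8696.
Yarrow's profit: 154.8696·(1388/23) - 4·(1388/23) - (1388/23)² = 5462.7902.

5462.79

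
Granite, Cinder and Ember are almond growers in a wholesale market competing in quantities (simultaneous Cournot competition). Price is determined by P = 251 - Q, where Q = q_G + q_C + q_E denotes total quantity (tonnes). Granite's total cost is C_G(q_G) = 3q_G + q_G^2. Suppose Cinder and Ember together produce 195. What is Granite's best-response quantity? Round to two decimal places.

13.25

With rivals' combined output fixed at 195, Granite's profit is π_G = (251 - 195 - q_G)q_G - (3q_G + q_G²) = (56 - q_G)q_G - (3q_G + q_G²).
∂π_G/∂q_G = 53 - 4q_G = 0, so q_G = 53/4.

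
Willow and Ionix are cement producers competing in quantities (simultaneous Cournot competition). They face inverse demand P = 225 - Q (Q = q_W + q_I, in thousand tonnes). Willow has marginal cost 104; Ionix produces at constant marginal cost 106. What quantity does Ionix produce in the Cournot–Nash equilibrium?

Willow's profit: π_W = (225 - Q)q_W - (104q_W). Setting ∂π_W/∂q_W = 0: 121 - 2q_W - (q_I) = 0.
Ionix's first-order condition: 119 - 2q_I - (q_W) = 0.
So q_W = (121 - q_I)/2 and q_I = (119 - q_W)/2.
Solving the pair: q_W = 41, q_I = 39.

39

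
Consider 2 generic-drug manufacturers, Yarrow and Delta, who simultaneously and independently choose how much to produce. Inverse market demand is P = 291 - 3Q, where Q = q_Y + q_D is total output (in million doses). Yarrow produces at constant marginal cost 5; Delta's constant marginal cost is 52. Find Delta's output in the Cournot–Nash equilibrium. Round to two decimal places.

Yarrow's profit: π_Y = (291 - 3Q)q_Y - (5q_Y). Setting ∂π_Y/∂q_Y = 0: 286 - 6q_Y - 3(q_D) = 0.
Delta's profit: π_D = (291 - 3Q)q_D - (52q_D). Setting ∂π_D/∂q_D = 0: 239 - 6q_D - 3(q_Y) = 0.
Best responses: q_Y = (286 - 3q_D)/6, q_D = (239 - 3q_Y)/6.
Substituting one into the other gives q_Y = 37 and q_D = 64/3.

21.33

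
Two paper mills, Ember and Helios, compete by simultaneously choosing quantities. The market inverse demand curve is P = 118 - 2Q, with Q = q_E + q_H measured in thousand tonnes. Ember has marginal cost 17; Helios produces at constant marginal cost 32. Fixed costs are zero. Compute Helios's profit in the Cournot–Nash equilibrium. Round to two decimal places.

Ember's profit: π_E = (118 - 2Q)q_E - (17q_E). Setting ∂π_E/∂q_E = 0: 101 - 4q_E - 2(q_H) = 0.
Helios's first-order condition: 86 - 4q_H - 2(q_E) = 0.
Best responses: q_E = (101 - 2q_H)/4, q_H = (86 - 2q_E)/4.
Solving the pair: q_E = 58/3, q_H = 71/6.
Price P = 118 - 2·(187/6) = 167/3.
Helios's profit: (167/3 - 32)·(71/6) = 280.0556.

280.06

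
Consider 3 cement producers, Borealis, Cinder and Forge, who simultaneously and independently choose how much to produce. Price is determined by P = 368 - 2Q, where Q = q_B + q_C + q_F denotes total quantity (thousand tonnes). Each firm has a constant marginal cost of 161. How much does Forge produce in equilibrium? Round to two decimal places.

25.88

Each firm earns π_i = (368 - 2Q)q_i - 161q_i.
First-order condition (treating rivals' output as given): 207 - 4q_i - 2·Σ_{j≠i} q_j = 0.
With identical firms every q_j equals q_i, so Σ_{j≠i} q_j = 2q_i and 207 = 8q_i, giving q_i = 207/8.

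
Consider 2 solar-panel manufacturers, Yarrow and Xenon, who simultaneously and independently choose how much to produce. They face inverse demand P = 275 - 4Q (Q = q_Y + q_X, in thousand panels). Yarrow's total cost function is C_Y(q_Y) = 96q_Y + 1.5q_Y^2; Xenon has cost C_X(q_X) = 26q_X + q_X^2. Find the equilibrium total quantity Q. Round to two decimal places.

Yarrow's profit: π_Y = (275 - 4Q)q_Y - (96q_Y + (3/2)q_Y²). Setting ∂π_Y/∂q_Y = 0: 179 - 11q_Y - 4(q_X) = 0.
Xenon's profit: π_X = (275 - 4Q)q_X - (26q_X + q_X²). Setting ∂π_X/∂q_X = 0: 249 - 10q_X - 4(q_Y) = 0.
Best responses: q_Y = (179 - 4q_X)/11, q_X = (249 - 4q_Y)/10.
Solving the pair: q_Y = 397/47, q_X = 21.5213.
Total output Q = 397/47 + 21.5213 = 29.9681.

29.97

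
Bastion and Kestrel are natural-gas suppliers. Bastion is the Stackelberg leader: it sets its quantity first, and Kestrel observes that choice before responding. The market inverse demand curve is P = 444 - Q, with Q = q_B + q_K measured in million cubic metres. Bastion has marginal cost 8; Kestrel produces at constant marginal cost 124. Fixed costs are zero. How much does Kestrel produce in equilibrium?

22

Solve by backward induction. Given q_B, the follower Kestrel maximises π_K = (444 - q_B - q_K)q_K - 124q_K.
Setting the follower's marginal profit to zero, 320 - q_B - 2q_K = 0, i.e. q_K = (320 - q_B)/2.
Bastion substitutes q_K(q_B) into its own profit: π_B = q_B(444 - q_B - (320 - q_B)/2) - 8q_B = (284 - (1/2)q_B)q_B - 8q_B.
Maximising: ∂π_B/∂q_B = 276 - q_B = 0, giving q_B = 276.
Then q_K = (320 - 276)/2 = 22.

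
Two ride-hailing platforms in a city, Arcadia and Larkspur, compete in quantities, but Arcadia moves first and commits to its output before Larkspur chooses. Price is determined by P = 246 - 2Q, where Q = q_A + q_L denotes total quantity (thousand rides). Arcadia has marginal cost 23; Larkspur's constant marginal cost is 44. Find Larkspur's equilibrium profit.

800

The follower Larkspur best-responds to any q_A: π_L = (246 - 2Q)q_L - 44q_L.
∂π_L/∂q_L = 202 - 2q_A - 4q_L = 0 gives the reaction function q_L = (202 - 2q_A)/4.
Arcadia substitutes q_L(q_A) into its own profit: π_A = q_A(246 - 2q_A - (202 - 2q_A)/2) - 23q_A = (145 - q_A)q_A - 23q_A.
Maximising: ∂π_A/∂q_A = 122 - 2q_A = 0, giving q_A = 61.
Then q_L = (202 - 2·61)/4 = 20.
Price P = 246 - 2·81 = 84.
Larkspur's profit: (84 - 44)·20 = 800.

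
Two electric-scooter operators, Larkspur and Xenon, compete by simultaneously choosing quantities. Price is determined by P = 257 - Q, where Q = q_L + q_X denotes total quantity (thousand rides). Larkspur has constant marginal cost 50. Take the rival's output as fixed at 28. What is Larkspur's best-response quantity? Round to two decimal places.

89.50

With the rival's output fixed at 28, Larkspur's profit is π_L = (257 - 28 - q_L)q_L - (50q_L) = (229 - q_L)q_L - (50q_L).
∂π_L/∂q_L = 179 - 2q_L = 0, so q_L = 179/2.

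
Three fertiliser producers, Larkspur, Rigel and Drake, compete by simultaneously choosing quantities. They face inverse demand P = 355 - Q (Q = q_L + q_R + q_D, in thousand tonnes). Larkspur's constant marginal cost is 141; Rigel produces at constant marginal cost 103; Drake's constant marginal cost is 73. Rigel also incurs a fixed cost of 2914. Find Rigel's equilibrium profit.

Larkspur's profit: π_L = (355 - Q)q_L - (141q_L). Setting ∂π_L/∂q_L = 0: 214 - 2q_L - (q_R + q_D) = 0.
Rigel's first-order condition: 252 - 2q_R - (q_L + q_D) = 0.
Drake's profit: π_D = (355 - Q)q_D - (73q_D). Setting ∂π_D/∂q_D = 0: 282 - 2q_D - (q_L + q_R) = 0.
Summing all 3 equations gives 748 − 4Q = 0, hence Q = 187.
Back-substituting: q_L = (214 − 187) = 27, q_R = (252 − 187) = 65, q_D = (282 − 187) = 95.
Price P = 355 - 187 = 168.
Rigel's profit: (168 - 103)·65 - 2914 = 1311.

1311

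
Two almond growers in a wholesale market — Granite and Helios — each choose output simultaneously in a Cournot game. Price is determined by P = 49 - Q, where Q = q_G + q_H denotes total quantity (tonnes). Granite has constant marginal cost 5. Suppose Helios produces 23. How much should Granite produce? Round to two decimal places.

With the rival's output fixed at 23, Granite's profit is π_G = (49 - 23 - q_G)q_G - (5q_G) = (26 - q_G)q_G - (5q_G).
∂π_G/∂q_G = 21 - 2q_G = 0, so q_G = 21/2.

10.50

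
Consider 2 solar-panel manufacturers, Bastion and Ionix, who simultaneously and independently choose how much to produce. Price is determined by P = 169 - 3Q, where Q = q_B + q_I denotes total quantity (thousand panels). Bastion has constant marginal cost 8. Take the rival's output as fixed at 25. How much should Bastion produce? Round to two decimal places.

With the rival's output fixed at 25, Bastion's profit is π_B = (169 - 3·25 - 3q_B)q_B - (8q_B) = (94 - 3q_B)q_B - (8q_B).
∂π_B/∂q_B = 86 - 6q_B = 0, so q_B = 43/3.

14.33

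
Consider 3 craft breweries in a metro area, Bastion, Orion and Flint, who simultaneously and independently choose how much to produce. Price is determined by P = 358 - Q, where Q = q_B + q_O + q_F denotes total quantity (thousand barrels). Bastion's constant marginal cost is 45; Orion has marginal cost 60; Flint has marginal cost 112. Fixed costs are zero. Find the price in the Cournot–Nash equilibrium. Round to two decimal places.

143.75

Bastion's profit: π_B = (358 - Q)q_B - (45q_B). Setting ∂π_B/∂q_B = 0: 313 - 2q_B - (q_O + q_F) = 0.
Orion's profit: π_O = (358 - Q)q_O - (60q_O). Setting ∂π_O/∂q_O = 0: 298 - 2q_O - (q_B + q_F) = 0.
Flint's first-order condition: 246 - 2q_F - (q_B + q_O) = 0.
Adding the 3 conditions: 857 − 2Q − 2Q = 0, i.e. Q = 857/4.
Back-substituting: q_B = (313 − 857/4) = 395/4, q_O = (298 − 857/4) = 335/4, q_F = (246 − 857/4) = 127/4.
Total output Q = 857/4, so price P = 358 - 857/4 = 575/4.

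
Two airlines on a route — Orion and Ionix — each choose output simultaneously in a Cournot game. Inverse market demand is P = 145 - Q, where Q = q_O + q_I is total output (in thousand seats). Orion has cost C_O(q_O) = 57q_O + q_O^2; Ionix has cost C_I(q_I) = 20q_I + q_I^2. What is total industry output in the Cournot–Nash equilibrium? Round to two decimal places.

Orion's profit: π_O = (145 - Q)q_O - (57q_O + q_O²). Setting ∂π_O/∂q_O = 0: 88 - 4q_O - (q_I) = 0.
Ionix's profit: π_I = (145 - Q)q_I - (20q_I + q_I²). Setting ∂π_I/∂q_I = 0: 125 - 4q_I - (q_O) = 0.
So q_O = (88 - q_I)/4 and q_I = (125 - q_O)/4.
Solving the pair: q_O = 227/15, q_I = 412/15.
Total output Q = 227/15 + 412/15 = 213/5.

42.60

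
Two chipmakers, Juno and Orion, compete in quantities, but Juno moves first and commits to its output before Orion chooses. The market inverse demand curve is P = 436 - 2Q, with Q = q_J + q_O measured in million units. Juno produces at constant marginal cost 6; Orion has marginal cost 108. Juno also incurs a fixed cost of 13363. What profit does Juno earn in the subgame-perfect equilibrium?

The follower Orion best-responds to any q_J: π_O = (436 - 2Q)q_O - 108q_O.
∂π_O/∂q_O = 328 - 2q_J - 4q_O = 0 gives the reaction function q_O = (328 - 2q_J)/4.
Juno substitutes q_O(q_J) into its own profit: π_J = q_J(436 - 2q_J - (328 - 2q_J)/2) - 6q_J = (272 - q_J)q_J - 6q_J.
Leader FOC: 266 - 2q_J = 0, so q_J = 133.
Then q_O = (328 - 2·133)/4 = 31/2.
Price P = 436 - 2·(297/2) = 139.
Juno's profit: (139 - 6)·133 - 13363 = 4326.

4326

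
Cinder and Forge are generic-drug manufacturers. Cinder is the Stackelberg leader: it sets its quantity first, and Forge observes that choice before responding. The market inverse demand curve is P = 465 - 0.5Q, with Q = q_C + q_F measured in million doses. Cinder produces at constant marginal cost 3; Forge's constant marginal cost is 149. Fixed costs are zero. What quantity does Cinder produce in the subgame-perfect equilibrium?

Solve by backward induction. Given q_C, the follower Forge maximises π_F = (465 - (1/2)q_C - (1/2)q_F)q_F - 149q_F.
Follower FOC: 316 - (1/2)q_C - q_F = 0, so q_F(q_C) = (316 - (1/2)q_C).
Cinder substitutes q_F(q_C) into its own profit: π_C = q_C(465 - (1/2)q_C - (316 - (1/2)q_C)/2) - 3q_C = (307 - (1/4)q_C)q_C - 3q_C.
The leader's first-order condition 304 - (1/2)q_C = 0 yields q_C = 608.
Then q_F = (316 - (1/2)·608) = 12.

608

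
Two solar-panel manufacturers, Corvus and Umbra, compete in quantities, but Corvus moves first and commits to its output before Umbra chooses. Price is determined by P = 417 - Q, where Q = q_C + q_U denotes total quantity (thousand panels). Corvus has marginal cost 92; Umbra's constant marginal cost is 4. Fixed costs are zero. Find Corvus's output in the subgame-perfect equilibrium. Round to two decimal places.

The follower Umbra best-responds to any q_C: π_U = (417 - Q)q_U - 4q_U.
Follower FOC: 413 - q_C - 2q_U = 0, so q_U(q_C) = (413 - q_C)/2.
The leader anticipates this reaction. Substituting into P = 417 - Q gives P = 421/2 - (1/2)q_C, so π_C = (421/2 - (1/2)q_C)q_C - 92q_C.
Leader FOC: 237/2 - q_C = 0, so q_C = 237/2.
Then q_U = (413 - 237/2)/2 = 589/4.

118.50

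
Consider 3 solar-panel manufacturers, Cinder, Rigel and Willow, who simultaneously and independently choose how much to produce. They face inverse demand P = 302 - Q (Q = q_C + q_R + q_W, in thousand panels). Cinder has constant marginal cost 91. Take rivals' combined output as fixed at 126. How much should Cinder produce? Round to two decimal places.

With rivals' combined output fixed at 126, Cinder's profit is π_C = (302 - 126 - q_C)q_C - (91q_C) = (176 - q_C)q_C - (91q_C).
∂π_C/∂q_C = 85 - 2q_C = 0, so q_C = 85/2.

42.50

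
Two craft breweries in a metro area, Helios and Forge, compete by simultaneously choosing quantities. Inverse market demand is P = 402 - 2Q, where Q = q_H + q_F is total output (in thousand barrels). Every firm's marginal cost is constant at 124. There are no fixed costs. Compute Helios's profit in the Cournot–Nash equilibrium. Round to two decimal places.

4293.56

A representative firm's profit is π_i = q_i(402 - 2Q) - 124q_i.
Setting ∂π_i/∂q_i = 0 with rivals' quantities fixed: 278 - 4q_i - 2q_j = 0.
With identical firms every q_j equals q_i, so q_j = q_i and 278 = 6q_i, giving q_i = 139/3.
Price P = 402 - 2·(278/3) = 650/3.
Helios's profit: (650/3 - 124)·(139/3) = 4293.5556.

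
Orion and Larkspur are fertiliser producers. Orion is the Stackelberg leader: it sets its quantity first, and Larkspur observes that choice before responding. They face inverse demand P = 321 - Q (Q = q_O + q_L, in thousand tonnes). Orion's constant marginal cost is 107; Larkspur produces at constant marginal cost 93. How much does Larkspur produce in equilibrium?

The follower Larkspur best-responds to any q_O: π_L = (321 - Q)q_L - 93q_L.
Setting the follower's marginal profit to zero, 228 - q_O - 2q_L = 0, i.e. q_L = (228 - q_O)/2.
The leader anticipates this reaction. Substituting into P = 321 - Q gives P = 207 - (1/2)q_O, so π_O = (207 - (1/2)q_O)q_O - 107q_O.
The leader's first-order condition 100 - q_O = 0 yields q_O = 100.
Then q_L = (228 - 100)/2 = 64.

64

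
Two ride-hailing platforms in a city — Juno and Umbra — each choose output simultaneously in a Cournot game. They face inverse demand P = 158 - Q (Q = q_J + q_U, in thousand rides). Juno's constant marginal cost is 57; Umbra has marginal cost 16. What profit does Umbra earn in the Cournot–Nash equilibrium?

3721

Juno's profit: π_J = (158 - Q)q_J - (57q_J). Setting ∂π_J/∂q_J = 0: 101 - 2q_J - (q_U) = 0.
Umbra's profit: π_U = (158 - Q)q_U - (16q_U). Setting ∂π_U/∂q_U = 0: 142 - 2q_U - (q_J) = 0.
Best responses: q_J = (101 - q_U)/2, q_U = (142 - q_J)/2.
Solving the pair: q_J = 20, q_U = 61.
Price P = 158 - 81 = 77.
Umbra's profit: (77 - 16)·61 = 3721.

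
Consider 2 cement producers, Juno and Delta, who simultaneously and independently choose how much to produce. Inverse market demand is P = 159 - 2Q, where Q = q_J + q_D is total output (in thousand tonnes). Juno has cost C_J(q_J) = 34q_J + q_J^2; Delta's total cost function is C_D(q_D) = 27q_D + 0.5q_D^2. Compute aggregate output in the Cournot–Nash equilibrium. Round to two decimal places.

Juno's profit: π_J = (159 - 2Q)q_J - (34q_J + q_J²). Setting ∂π_J/∂q_J = 0: 125 - 6q_J - 2(q_D) = 0.
Delta's first-order condition: 132 - 5q_D - 2(q_J) = 0.
So q_J = (125 - 2q_D)/6 and q_D = (132 - 2q_J)/5.
Substituting one into the other gives q_J = 361/26 and q_D = 271/13.
Total output Q = 361/26 + 271/13 = 903/26.

34.73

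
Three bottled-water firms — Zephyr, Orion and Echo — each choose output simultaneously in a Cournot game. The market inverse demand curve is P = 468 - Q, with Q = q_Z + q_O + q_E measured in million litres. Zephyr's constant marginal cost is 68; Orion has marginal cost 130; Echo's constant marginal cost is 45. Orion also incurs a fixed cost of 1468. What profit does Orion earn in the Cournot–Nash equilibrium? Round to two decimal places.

812.06

Zephyr's profit: π_Z = (468 - Q)q_Z - (68q_Z). Setting ∂π_Z/∂q_Z = 0: 400 - 2q_Z - (q_O + q_E) = 0.
Orion's first-order condition: 338 - 2q_O - (q_Z + q_E) = 0.
Echo's profit: π_E = (468 - Q)q_E - (45q_E). Setting ∂π_E/∂q_E = 0: 423 - 2q_E - (q_Z + q_O) = 0.
Adding the 3 first-order conditions: 1161 − 4Q = 0, so Q = 1161/4.
Back-substituting: q_Z = (400 − 1161/4) = 439/4, q_O = (338 − 1161/4) = 191/4, q_E = (423 − 1161/4) = 531/4.
Price P = 468 - 1161/4 = 711/4.
Orion's profit: (711/4 - 130)·(191/4) - 1468 = 812.0625.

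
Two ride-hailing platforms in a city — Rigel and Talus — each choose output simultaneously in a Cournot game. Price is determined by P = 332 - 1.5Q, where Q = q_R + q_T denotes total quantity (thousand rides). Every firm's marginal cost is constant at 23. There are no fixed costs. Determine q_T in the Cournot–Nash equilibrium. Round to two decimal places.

A representative firm's profit is π_i = q_i(332 - 1.5Q) - 23q_i.
Setting ∂π_i/∂q_i = 0 with rivals' quantities fixed: 309 - 3q_i - (3/2)q_j = 0.
With identical firms every q_j equals q_i, so q_j = q_i and 309 = (9/2)q_i, giving q_i = 206/3.

68.67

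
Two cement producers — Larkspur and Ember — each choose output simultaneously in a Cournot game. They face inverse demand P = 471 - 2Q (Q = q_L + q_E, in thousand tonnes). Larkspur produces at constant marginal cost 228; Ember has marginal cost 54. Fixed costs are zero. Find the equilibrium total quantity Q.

110

Larkspur's profit: π_L = (471 - 2Q)q_L - (228q_L). Setting ∂π_L/∂q_L = 0: 243 - 4q_L - 2(q_E) = 0.
Ember's profit: π_E = (471 - 2Q)q_E - (54q_E). Setting ∂π_E/∂q_E = 0: 417 - 4q_E - 2(q_L) = 0.
Best responses: q_L = (243 - 2q_E)/4, q_E = (417 - 2q_L)/4.
Substituting one into the other gives q_L = 23/2 and q_E = 197/2.
Total output Q = 23/2 + 197/2 = 110.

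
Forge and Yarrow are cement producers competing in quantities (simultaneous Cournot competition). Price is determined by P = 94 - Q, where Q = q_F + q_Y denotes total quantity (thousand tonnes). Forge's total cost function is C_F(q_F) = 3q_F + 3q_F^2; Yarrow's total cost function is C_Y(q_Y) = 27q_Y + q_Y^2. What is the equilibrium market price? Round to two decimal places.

Forge's profit: π_F = (94 - Q)q_F - (3q_F + 3q_F²). Setting ∂π_F/∂q_F = 0: 91 - 8q_F - (q_Y) = 0.
Yarrow's first-order condition: 67 - 4q_Y - (q_F) = 0.
Rearranging gives the reaction functions q_F = (91 - q_Y)/8 and q_Y = (67 - q_F)/4.
Substituting one into the other gives q_F = 297/31 and q_Y = 445/31.
Total output Q = 742/31, so price P = 94 - 742/31 = 70.0645.

70.06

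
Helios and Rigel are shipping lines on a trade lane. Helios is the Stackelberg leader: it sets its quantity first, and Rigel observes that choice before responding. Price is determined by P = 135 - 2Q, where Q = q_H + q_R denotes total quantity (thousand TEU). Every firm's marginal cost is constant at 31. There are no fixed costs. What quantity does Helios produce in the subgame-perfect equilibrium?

Solve by backward induction. Given q_H, the follower Rigel maximises π_R = (135 - 2q_H - 2q_R)q_R - 31q_R.
∂π_R/∂q_R = 104 - 2q_H - 4q_R = 0 gives the reaction function q_R = (104 - 2q_H)/4.
Helios substitutes q_R(q_H) into its own profit: π_H = q_H(135 - 2q_H - (104 - 2q_H)/2) - 31q_H = (83 - q_H)q_H - 31q_H.
The leader's first-order condition 52 - 2q_H = 0 yields q_H = 26.
Then q_R = (104 - 2·26)/4 = 13.

26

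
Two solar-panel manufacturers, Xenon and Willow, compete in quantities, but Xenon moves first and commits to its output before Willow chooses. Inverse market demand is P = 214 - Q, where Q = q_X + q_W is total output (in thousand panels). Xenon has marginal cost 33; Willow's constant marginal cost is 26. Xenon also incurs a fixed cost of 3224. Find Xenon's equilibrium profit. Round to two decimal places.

The follower Willow best-responds to any q_X: π_W = (214 - Q)q_W - 26q_W.
∂π_W/∂q_W = 188 - q_X - 2q_W = 0 gives the reaction function q_W = (188 - q_X)/2.
The leader anticipates this reaction. Substituting into P = 214 - Q gives P = 120 - (1/2)q_X, so π_X = (120 - (1/2)q_X)q_X - 33q_X.
Leader FOC: 87 - q_X = 0, so q_X = 87.
Then q_W = (188 - 87)/2 = 101/2.
Price P = 214 - 275/2 = 153/2.
Xenon's profit: (153/2 - 33)·87 - 3224 = 1121/2.

560.50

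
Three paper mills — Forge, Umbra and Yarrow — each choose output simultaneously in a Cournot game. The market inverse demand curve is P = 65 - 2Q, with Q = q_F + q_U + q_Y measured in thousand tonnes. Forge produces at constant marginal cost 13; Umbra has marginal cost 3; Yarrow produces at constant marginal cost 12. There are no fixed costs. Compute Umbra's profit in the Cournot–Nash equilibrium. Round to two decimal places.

205.03

Forge's profit: π_F = (65 - 2Q)q_F - (13q_F). Setting ∂π_F/∂q_F = 0: 52 - 4q_F - 2(q_U + q_Y) = 0.
Umbra's first-order condition: 62 - 4q_U - 2(q_F + q_Y) = 0.
Yarrow's profit: π_Y = (65 - 2Q)q_Y - (12q_Y). Setting ∂π_Y/∂q_Y = 0: 53 - 4q_Y - 2(q_F + q_U) = 0.
Adding the 3 first-order conditions: 167 − 8Q = 0, so Q = 167/8.
Back-substituting: q_F = (52 − 167/4)/2 = 41/8, q_U = (62 − 167/4)/2 = 81/8, q_Y = (53 − 167/4)/2 = 45/8.
Price P = 65 - 2·(167/8) = 93/4.
Umbra's profit: (93/4 - 3)·(81/8) = 205.0313.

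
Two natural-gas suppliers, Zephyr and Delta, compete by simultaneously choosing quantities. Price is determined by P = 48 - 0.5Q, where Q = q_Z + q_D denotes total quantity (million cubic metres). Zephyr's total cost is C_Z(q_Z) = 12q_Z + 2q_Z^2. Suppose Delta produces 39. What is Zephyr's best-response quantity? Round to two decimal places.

3.30

With the rival's output fixed at 39, Zephyr's profit is π_Z = (48 - (1/2)·39 - (1/2)q_Z)q_Z - (12q_Z + 2q_Z²) = (57/2 - (1/2)q_Z)q_Z - (12q_Z + 2q_Z²).
∂π_Z/∂q_Z = 33/2 - 5q_Z = 0, so q_Z = 33/10.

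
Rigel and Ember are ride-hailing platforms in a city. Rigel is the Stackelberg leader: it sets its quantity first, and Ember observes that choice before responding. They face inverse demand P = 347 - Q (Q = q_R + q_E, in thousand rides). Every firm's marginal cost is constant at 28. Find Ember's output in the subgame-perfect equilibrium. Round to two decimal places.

79.75

Solve by backward induction. Given q_R, the follower Ember maximises π_E = (347 - q_R - q_E)q_E - 28q_E.
Follower FOC: 319 - q_R - 2q_E = 0, so q_E(q_R) = (319 - q_R)/2.
Rigel substitutes q_E(q_R) into its own profit: π_R = q_R(347 - q_R - (319 - q_R)/2) - 28q_R = (375/2 - (1/2)q_R)q_R - 28q_R.
Maximising: ∂π_R/∂q_R = 319/2 - q_R = 0, giving q_R = 319/2.
Then q_E = (319 - 319/2)/2 = 319/4.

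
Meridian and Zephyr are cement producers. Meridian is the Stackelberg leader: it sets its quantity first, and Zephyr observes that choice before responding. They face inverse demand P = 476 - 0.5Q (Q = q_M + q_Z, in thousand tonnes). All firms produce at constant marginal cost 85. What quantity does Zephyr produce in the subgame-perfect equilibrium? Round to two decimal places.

195.50

Solve by backward induction. Given q_M, the follower Zephyr maximises π_Z = (476 - (1/2)q_M - (1/2)q_Z)q_Z - 85q_Z.
Setting the follower's marginal profit to zero, 391 - (1/2)q_M - q_Z = 0, i.e. q_Z = (391 - (1/2)q_M).
Meridian substitutes q_Z(q_M) into its own profit: π_M = q_M(476 - (1/2)q_M - (391 - (1/2)q_M)/2) - 85q_M = (561/2 - (1/4)q_M)q_M - 85q_M.
Leader FOC: 391/2 - (1/2)q_M = 0, so q_M = 391.
Then q_Z = (391 - (1/2)·391) = 391/2.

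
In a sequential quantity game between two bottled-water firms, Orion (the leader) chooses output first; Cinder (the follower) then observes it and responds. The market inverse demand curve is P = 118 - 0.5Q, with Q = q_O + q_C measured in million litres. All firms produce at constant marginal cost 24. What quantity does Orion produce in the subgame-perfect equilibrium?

Solve by backward induction. Given q_O, the follower Cinder maximises π_C = (118 - (1/2)q_O - (1/2)q_C)q_C - 24q_C.
Setting the follower's marginal profit to zero, 94 - (1/2)q_O - q_C = 0, i.e. q_C = (94 - (1/2)q_O).
Orion substitutes q_C(q_O) into its own profit: π_O = q_O(118 - (1/2)q_O - (94 - (1/2)q_O)/2) - 24q_O = (71 - (1/4)q_O)q_O - 24q_O.
The leader's first-order condition 47 - (1/2)q_O = 0 yields q_O = 94.
Then q_C = (94 - (1/2)·94) = 47.

94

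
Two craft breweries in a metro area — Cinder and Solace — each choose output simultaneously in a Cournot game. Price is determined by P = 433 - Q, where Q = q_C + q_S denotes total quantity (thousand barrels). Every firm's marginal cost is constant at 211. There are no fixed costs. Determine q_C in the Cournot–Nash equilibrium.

A representative firm's profit is π_i = q_i(433 - Q) - 211q_i.
First-order condition (treating rivals' output as given): 222 - 2q_i - q_j = 0.
By symmetry each firm produces the same amount; substituting q_j = q_i yields q_i = 222/3 = 74.

74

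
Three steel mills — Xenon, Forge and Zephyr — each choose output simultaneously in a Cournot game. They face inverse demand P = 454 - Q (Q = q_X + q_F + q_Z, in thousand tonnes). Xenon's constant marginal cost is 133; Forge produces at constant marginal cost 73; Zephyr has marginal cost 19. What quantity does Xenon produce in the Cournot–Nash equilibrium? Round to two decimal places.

Xenon's profit: π_X = (454 - Q)q_X - (133q_X). Setting ∂π_X/∂q_X = 0: 321 - 2q_X - (q_F + q_Z) = 0.
Forge's profit: π_F = (454 - Q)q_F - (73q_F). Setting ∂π_F/∂q_F = 0: 381 - 2q_F - (q_X + q_Z) = 0.
Zephyr's profit: π_Z = (454 - Q)q_Z - (19q_Z). Setting ∂π_Z/∂q_Z = 0: 435 - 2q_Z - (q_X + q_F) = 0.
Adding the 3 first-order conditions: 1137 − 4Q = 0, so Q = 1137/4.
Back-substituting: q_X = (321 − 1137/4) = 147/4, q_F = (381 − 1137/4) = 387/4, q_Z = (435 − 1137/4) = 603/4.

36.75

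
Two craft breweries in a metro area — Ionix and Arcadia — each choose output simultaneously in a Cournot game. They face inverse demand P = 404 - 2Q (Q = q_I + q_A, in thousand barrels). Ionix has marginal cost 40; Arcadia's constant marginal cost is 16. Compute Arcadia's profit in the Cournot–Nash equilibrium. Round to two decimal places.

9430.22

Ionix's profit: π_I = (404 - 2Q)q_I - (40q_I). Setting ∂π_I/∂q_I = 0: 364 - 4q_I - 2(q_A) = 0.
Arcadia's profit: π_A = (404 - 2Q)q_A - (16q_A). Setting ∂π_A/∂q_A = 0: 388 - 4q_A - 2(q_I) = 0.
Best responses: q_I = (364 - 2q_A)/4, q_A = (388 - 2q_I)/4.
Solving the pair: q_I = 170/3, q_A = 206/3.
Price P = 404 - 2·(376/3) = 460/3.
Arcadia's profit: (460/3 - 16)·(206/3) = 9430.2222.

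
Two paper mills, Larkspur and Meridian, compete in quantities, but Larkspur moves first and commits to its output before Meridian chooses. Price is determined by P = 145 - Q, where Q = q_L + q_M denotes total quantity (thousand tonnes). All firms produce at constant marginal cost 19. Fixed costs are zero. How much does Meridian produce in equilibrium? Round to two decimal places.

Solve by backward induction. Given q_L, the follower Meridian maximises π_M = (145 - q_L - q_M)q_M - 19q_M.
∂π_M/∂q_M = 126 - q_L - 2q_M = 0 gives the reaction function q_M = (126 - q_L)/2.
The leader anticipates this reaction. Substituting into P = 145 - Q gives P = 82 - (1/2)q_L, so π_L = (82 - (1/2)q_L)q_L - 19q_L.
Maximising: ∂π_L/∂q_L = 63 - q_L = 0, giving q_L = 63.
Then q_M = (126 - 63)/2 = 63/2.

31.50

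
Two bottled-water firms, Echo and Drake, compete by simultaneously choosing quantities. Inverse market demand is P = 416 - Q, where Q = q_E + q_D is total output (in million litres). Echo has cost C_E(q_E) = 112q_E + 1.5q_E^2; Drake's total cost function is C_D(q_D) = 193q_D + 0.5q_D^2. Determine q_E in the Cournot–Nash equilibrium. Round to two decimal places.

49.21

Echo's profit: π_E = (416 - Q)q_E - (112q_E + (3/2)q_E²). Setting ∂π_E/∂q_E = 0: 304 - 5q_E - (q_D) = 0.
Drake's first-order condition: 223 - 3q_D - (q_E) = 0.
Rearranging gives the reaction functions q_E = (304 - q_D)/5 and q_D = (223 - q_E)/3.
Substituting one into the other gives q_E = 689/14 and q_D = 811/14.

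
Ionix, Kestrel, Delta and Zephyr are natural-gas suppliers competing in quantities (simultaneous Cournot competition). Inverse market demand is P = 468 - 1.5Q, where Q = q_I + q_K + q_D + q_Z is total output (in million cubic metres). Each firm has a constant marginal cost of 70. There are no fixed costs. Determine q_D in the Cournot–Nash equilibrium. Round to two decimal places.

Each firm earns π_i = (468 - 1.5Q)q_i - 70q_i.
First-order condition (treating rivals' output as given): 398 - 3q_i - (3/2)·Σ_{j≠i} q_j = 0.
With identical firms every q_j equals q_i, so Σ_{j≠i} q_j = 3q_i and 398 = (15/2)q_i, giving q_i = 796/15.

53.07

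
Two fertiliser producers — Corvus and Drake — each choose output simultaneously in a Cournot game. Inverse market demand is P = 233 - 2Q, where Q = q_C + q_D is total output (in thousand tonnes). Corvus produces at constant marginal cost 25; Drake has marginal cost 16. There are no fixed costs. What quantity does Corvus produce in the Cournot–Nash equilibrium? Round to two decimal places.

33.17

Corvus's profit: π_C = (233 - 2Q)q_C - (25q_C). Setting ∂π_C/∂q_C = 0: 208 - 4q_C - 2(q_D) = 0.
Drake's profit: π_D = (233 - 2Q)q_D - (16q_D). Setting ∂π_D/∂q_D = 0: 217 - 4q_D - 2(q_C) = 0.
Rearranging gives the reaction functions q_C = (208 - 2q_D)/4 and q_D = (217 - 2q_C)/4.
Solving the pair: q_C = 199/6, q_D = 113/3.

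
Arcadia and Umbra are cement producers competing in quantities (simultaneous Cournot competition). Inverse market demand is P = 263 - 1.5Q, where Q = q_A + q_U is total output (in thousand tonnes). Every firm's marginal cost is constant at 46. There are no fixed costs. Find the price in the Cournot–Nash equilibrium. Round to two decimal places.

118.33

Each firm earns π_i = (263 - 1.5Q)q_i - 46q_i.
Setting ∂π_i/∂q_i = 0 with rivals' quantities fixed: 217 - 3q_i - (3/2)q_j = 0.
By symmetry each firm produces the same amount; substituting q_j = q_i yields q_i = 217/(9/2) = 434/9.
Total output Q = 868/9, so price P = 263 - (3/2)·(868/9) = 355/3.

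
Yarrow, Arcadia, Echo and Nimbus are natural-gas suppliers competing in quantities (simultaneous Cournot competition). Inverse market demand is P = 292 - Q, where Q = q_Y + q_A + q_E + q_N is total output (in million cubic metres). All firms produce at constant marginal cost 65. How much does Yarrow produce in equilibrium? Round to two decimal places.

Each firm earns π_i = (292 - Q)q_i - 65q_i.
First-order condition (treating rivals' output as given): 227 - 2q_i - Σ_{j≠i} q_j = 0.
With identical firms every q_j equals q_i, so Σ_{j≠i} q_j = 3q_i and 227 = 5q_i, giving q_i = 227/5.

45.40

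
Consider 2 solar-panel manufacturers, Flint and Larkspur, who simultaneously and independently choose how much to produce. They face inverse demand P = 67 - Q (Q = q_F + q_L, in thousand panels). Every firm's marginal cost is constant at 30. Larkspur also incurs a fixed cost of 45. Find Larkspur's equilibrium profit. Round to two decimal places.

Each firm earns π_i = (67 - Q)q_i - 30q_i.
First-order condition (treating rivals' output as given): 37 - 2q_i - q_j = 0.
By symmetry each firm produces the same amount; substituting q_j = q_i yields q_i = 37/3.
Price P = 67 - 74/3 = 127/3.
Larkspur's profit: (127/3 - 30)·(37/3) - 45 = 964/9.

107.11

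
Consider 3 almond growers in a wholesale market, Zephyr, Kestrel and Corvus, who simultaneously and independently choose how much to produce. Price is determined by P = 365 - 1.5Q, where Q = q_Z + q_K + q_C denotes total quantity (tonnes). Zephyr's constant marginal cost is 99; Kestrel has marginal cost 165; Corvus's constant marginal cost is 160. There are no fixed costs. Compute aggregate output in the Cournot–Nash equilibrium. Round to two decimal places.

Zephyr's profit: π_Z = (365 - 1.5Q)q_Z - (99q_Z). Setting ∂π_Z/∂q_Z = 0: 266 - 3q_Z - (3/2)(q_K + q_C) = 0.
Kestrel's first-order condition: 200 - 3q_K - (3/2)(q_Z + q_C) = 0.
Corvus's first-order condition: 205 - 3q_C - (3/2)(q_Z + q_K) = 0.
Adding the 3 first-order conditions: 671 − 6Q = 0, so Q = 671/6.
Back-substituting: q_Z = (266 − 671/4)/(3/2) = 131/2, q_K = (200 − 671/4)/(3/2) = 43/2, q_C = (205 − 671/4)/(3/2) = 149/6.
Total output Q = 131/2 + 43/2 + 149/6 = 671/6.

111.83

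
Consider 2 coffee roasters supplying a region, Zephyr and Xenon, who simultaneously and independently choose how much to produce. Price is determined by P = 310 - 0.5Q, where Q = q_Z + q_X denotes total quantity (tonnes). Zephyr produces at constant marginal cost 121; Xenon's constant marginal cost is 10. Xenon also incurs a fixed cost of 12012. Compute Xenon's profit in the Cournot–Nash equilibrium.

25526

Zephyr's profit: π_Z = (310 - 0.5Q)q_Z - (121q_Z). Setting ∂π_Z/∂q_Z = 0: 189 - q_Z - (1/2)(q_X) = 0.
Xenon's profit: π_X = (310 - 0.5Q)q_X - (10q_X). Setting ∂π_X/∂q_X = 0: 300 - q_X - (1/2)(q_Z) = 0.
Best responses: q_Z = (189 - (1/2)q_X), q_X = (300 - (1/2)q_Z).
Substituting one into the other gives q_Z = 52 and q_X = 274.
Price P = 310 - (1/2)·326 = 147.
Xenon's profit: (147 - 10)·274 - 12012 = 25526.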